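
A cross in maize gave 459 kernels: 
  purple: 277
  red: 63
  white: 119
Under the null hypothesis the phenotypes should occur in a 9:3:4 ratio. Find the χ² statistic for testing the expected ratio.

Under the 9:3:4 hypothesis (Σ ratio = 16, N = 459):
  purple: 459 × 9/16 = 258.1875
  red: 459 × 3/16 = 86.0625
  white: 459 × 4/16 = 114.75
χ² = Σ (O − E)² / E
  purple: (277 − 258.1875)² / 258.1875 = 1.3707
  red: (63 − 86.0625)² / 86.0625 = 6.1801
  white: (119 − 114.75)² / 114.75 = 0.1574
χ² = 1.3707 + 6.1801 + 0.1574 = 7.7082 ≈ 7.708

7.708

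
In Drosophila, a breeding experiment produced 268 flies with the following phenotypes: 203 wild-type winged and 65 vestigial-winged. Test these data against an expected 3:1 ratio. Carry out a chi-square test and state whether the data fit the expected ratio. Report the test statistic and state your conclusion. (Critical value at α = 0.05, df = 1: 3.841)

0.080; consistent

The 3:1 ratio has 4 parts, so with N = 268 the expected counts are:
  wild-type winged: 268 × 3/4 = 201
  vestigial-winged: 268 × 1/4 = 67
χ² = Σ (O − E)² / E
  wild-type winged: (203 − 201)² / 201 = 0.0199
  vestigial-winged: (65 − 67)² / 67 = 0.0597
χ² = 0.0199 + 0.0597 = 0.0796 ≈ 0.080
Degrees of freedom = 2 − 1 = 1; critical value at α = 0.05 is 3.841.
Since 0.080 < 3.841, we fail to reject the null hypothesis — the data are consistent with the 3:1 ratio.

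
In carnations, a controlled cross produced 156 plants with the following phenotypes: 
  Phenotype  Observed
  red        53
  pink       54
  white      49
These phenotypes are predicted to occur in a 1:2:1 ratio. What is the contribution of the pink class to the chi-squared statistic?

7.385

Under the 1:2:1 hypothesis (Σ ratio = 4, N = 156):
  red: 156 × 1/4 = 39
  pink: 156 × 2/4 = 78
  white: 156 × 1/4 = 39
Contribution of pink: (54 − 78)² / 78 = 7.3846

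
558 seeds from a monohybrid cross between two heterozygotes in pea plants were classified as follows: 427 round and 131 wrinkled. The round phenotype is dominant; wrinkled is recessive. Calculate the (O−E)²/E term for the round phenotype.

For a monohybrid cross between heterozygotes with complete dominance, the expected phenotypic ratio is 3:1.
The 3:1 ratio has 4 parts, so with N = 558 the expected counts are:
  round: 558 × 3/4 = 418.5
  wrinkled: 558 × 1/4 = 139.5
Contribution of round: (427 − 418.5)² / 418.5 = 0.1726

0.173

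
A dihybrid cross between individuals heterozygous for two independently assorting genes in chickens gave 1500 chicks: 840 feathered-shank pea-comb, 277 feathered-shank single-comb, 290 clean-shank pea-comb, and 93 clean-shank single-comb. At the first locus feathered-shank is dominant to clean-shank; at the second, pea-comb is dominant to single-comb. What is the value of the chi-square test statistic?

0.359

A dihybrid F₂ with independent assortment and complete dominance at both loci gives a 9:3:3:1 phenotypic ratio.
Expected counts for N = 1500 under a 9:3:3:1 ratio (total parts = 16):
  feathered-shank pea-comb: 1500 × 9/16 = 843.75
  feathered-shank single-comb: 1500 × 3/16 = 281.25
  clean-shank pea-comb: 1500 × 3/16 = 281.25
  clean-shank single-comb: 1500 × 1/16 = 93.75
χ² = Σ (O − E)² / E
  feathered-shank pea-comb: (840 − 843.75)² / 843.75 = 0.0167
  feathered-shank single-comb: (277 − 281.25)² / 281.25 = 0.0642
  clean-shank pea-comb: (290 − 281.25)² / 281.25 = 0.2722
  clean-shank single-comb: (93 − 93.75)² / 93.75 = 0.0060
χ² = 0.0167 + 0.0642 + 0.2722 + 0.0060 = 0.3591 ≈ 0.359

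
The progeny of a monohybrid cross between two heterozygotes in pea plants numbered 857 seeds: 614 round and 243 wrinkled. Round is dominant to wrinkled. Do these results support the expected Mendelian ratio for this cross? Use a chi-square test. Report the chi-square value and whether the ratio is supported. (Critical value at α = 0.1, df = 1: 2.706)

5.144; not consistent

For a monohybrid cross between heterozygotes with complete dominance, the expected phenotypic ratio is 3:1.
The 3:1 ratio has 4 parts, so with N = 857 the expected counts are:
  round: 857 × 3/4 = 642.75
  wrinkled: 857 × 1/4 = 214.25
χ² = Σ (O − E)² / E
  round: (614 − 642.75)² / 642.75 = 1.2860
  wrinkled: (243 − 214.25)² / 214.25 = 3.8579
χ² = 1.2860 + 3.8579 = 5.1439 ≈ 5.144
Degrees of freedom = 2 − 1 = 1; critical value at α = 0.1 is 2.706.
Since 5.144 > 2.706, we reject the null hypothesis — the data do not fit the 3:1 ratio.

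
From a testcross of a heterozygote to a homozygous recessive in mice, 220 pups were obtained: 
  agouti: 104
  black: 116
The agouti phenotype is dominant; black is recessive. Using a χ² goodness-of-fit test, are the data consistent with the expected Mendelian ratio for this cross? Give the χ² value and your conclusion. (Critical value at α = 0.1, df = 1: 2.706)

A testcross of a heterozygote (Aa × aa) gives a 1:1 phenotypic ratio.
The 1:1 ratio has 2 parts, so with N = 220 the expected counts are:
  agouti: 220 × 1/2 = 110
  black: 220 × 1/2 = 110
χ² = Σ (O − E)² / E
  agouti: (104 − 110)² / 110 = 0.3273
  black: (116 − 110)² / 110 = 0.3273
χ² = 0.3273 + 0.3273 = 0.6546 ≈ 0.655
Degrees of freedom = 2 − 1 = 1; critical value at α = 0.1 is 2.706.
Since 0.655 < 2.706, we fail to reject the null hypothesis — the data are consistent with the 1:1 ratio.

0.655; consistent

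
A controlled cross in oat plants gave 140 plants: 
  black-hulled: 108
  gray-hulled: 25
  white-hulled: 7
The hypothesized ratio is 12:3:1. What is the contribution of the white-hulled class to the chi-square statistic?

Total ratio parts = 16. Expected numbers out of 140:
  black-hulled: 140 × 12/16 = 105
  gray-hulled: 140 × 3/16 = 26.25
  white-hulled: 140 × 1/16 = 8.75
Contribution of white-hulled: (7 − 8.75)² / 8.75 = 0.3500

0.350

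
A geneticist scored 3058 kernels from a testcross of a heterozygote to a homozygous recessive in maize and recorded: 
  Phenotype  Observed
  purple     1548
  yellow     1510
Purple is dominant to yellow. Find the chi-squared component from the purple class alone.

0.236

A testcross of a heterozygote (Aa × aa) gives a 1:1 phenotypic ratio.
Expected counts for N = 3058 under a 1:1 ratio (total parts = 2):
  purple: 3058 × 1/2 = 1529
  yellow: 3058 × 1/2 = 1529
Contribution of purple: (1548 − 1529)² / 1529 = 0.2361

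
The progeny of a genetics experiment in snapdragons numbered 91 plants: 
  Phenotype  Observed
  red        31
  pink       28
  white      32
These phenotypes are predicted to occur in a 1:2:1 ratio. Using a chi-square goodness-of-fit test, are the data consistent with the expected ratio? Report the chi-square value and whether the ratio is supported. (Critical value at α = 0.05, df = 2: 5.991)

13.484; not consistent

Total ratio parts = 4. Expected numbers out of 91:
  red: 91 × 1/4 = 22.75
  pink: 91 × 2/4 = 45.5
  white: 91 × 1/4 = 22.75
χ² = Σ (O − E)² / E
  red: (31 − 22.75)² / 22.75 = 2.9918
  pink: (28 − 45.5)² / 45.5 = 6.7308
  white: (32 − 22.75)² / 22.75 = 3.7610
χ² = 2.9918 + 6.7308 + 3.7610 = 13.4836 ≈ 13.484
Degrees of freedom = 3 − 1 = 2; critical value at α = 0.05 is 5.991.
Since 13.484 > 5.991, we reject the null hypothesis — the data do not fit the 1:2:1 ratio.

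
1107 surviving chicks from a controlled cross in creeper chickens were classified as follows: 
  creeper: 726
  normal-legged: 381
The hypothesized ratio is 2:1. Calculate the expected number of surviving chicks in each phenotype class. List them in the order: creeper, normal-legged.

Total ratio parts = 3. Expected numbers out of 1107:
  creeper: 1107 × 2/3 = 738
  normal-legged: 1107 × 1/3 = 369

738, 369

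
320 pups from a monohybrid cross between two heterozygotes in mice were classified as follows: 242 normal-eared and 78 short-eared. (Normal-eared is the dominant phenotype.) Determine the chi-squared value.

For a monohybrid cross between heterozygotes with complete dominance, the expected phenotypic ratio is 3:1.
Expected counts for N = 320 under a 3:1 ratio (total parts = 4):
  normal-eared: 320 × 3/4 = 240
  short-eared: 320 × 1/4 = 80
χ² = Σ (O − E)² / E
  normal-eared: (242 − 240)² / 240 = 0.0167
  short-eared: (78 − 80)² / 80 = 0.0500
χ² = 0.0167 + 0.0500 = 0.0667 ≈ 0.067

0.067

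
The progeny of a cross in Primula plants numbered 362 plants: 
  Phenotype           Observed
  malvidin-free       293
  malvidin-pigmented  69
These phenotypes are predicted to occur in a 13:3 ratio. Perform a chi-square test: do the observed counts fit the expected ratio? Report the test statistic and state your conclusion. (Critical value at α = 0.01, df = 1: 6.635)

Expected counts for N = 362 under a 13:3 ratio (total parts = 16):
  malvidin-free: 362 × 13/16 = 294.125
  malvidin-pigmented: 362 × 3/16 = 67.875
χ² = Σ (O − E)² / E
  malvidin-free: (293 − 294.125)² / 294.125 = 0.0043
  malvidin-pigmented: (69 − 67.875)² / 67.875 = 0.0186
χ² = 0.0043 + 0.0186 = 0.0229 ≈ 0.023
Degrees of freedom = 2 − 1 = 1; critical value at α = 0.01 is 6.635.
Since 0.023 < 6.635, we fail to reject the null hypothesis — the data are consistent with the 13:3 ratio.

0.023; consistent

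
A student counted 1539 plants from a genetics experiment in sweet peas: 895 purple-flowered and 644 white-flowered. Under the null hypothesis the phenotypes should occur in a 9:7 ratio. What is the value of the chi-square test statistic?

2.269

Under the 9:7 hypothesis (Σ ratio = 16, N = 1539):
  purple-flowered: 1539 × 9/16 = 865.6875
  white-flowered: 1539 × 7/16 = 673.3125
χ² = Σ (O − E)² / E
  purple-flowered: (895 − 865.6875)² / 865.6875 = 0.9925
  white-flowered: (644 − 673.3125)² / 673.3125 = 1.2761
χ² = 0.9925 + 1.2761 = 2.2686 ≈ 2.269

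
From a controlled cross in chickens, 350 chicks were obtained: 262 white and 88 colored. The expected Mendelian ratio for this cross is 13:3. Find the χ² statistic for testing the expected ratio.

The 13:3 ratio has 16 parts, so with N = 350 the expected counts are:
  white: 350 × 13/16 = 284.375
  colored: 350 × 3/16 = 65.625
χ² = Σ (O − E)² / E
  white: (262 − 284.375)² / 284.375 = 1.7605
  colored: (88 − 65.625)² / 65.625 = 7.6288
χ² = 1.7605 + 7.6288 = 9.3893 ≈ 9.389

9.389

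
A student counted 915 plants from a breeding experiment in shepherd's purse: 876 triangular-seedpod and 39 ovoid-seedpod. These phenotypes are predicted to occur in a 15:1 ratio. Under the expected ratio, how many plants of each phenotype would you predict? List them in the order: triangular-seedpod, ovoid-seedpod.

857.8125, 57.1875

Total ratio parts = 16. Expected numbers out of 915:
  triangular-seedpod: 915 × 15/16 = 857.8125
  ovoid-seedpod: 915 × 1/16 = 57.1875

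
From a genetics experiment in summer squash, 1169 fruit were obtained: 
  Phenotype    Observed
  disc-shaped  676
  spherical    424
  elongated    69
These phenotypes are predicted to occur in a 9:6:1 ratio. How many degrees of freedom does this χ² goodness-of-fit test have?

2

A goodness-of-fit test with 3 phenotype classes has df = 3 − 1 = 2.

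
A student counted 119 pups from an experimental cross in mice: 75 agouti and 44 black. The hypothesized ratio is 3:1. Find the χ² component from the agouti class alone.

Under the 3:1 hypothesis (Σ ratio = 4, N = 119):
  agouti: 119 × 3/4 = 89.25
  black: 119 × 1/4 = 29.75
Contribution of agouti: (75 − 89.25)² / 89.25 = 2.2752

2.275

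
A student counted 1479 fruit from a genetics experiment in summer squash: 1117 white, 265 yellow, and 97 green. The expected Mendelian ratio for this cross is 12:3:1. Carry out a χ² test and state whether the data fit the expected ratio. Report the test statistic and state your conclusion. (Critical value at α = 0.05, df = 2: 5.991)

0.826; consistent

Expected counts for N = 1479 under a 12:3:1 ratio (total parts = 16):
  white: 1479 × 12/16 = 1109.25
  yellow: 1479 × 3/16 = 277.3125
  green: 1479 × 1/16 = 92.4375
χ² = Σ (O − E)² / E
  white: (1117 − 1109.25)² / 1109.25 = 0.0541
  yellow: (265 − 277.3125)² / 277.3125 = 0.5467
  green: (97 − 92.4375)² / 92.4375 = 0.2252
χ² = 0.0541 + 0.5467 + 0.2252 = 0.826
Degrees of freedom = 3 − 1 = 2; critical value at α = 0.05 is 5.991.
Since 0.826 < 5.991, we fail to reject the null hypothesis — the data are consistent with the 12:3:1 ratio.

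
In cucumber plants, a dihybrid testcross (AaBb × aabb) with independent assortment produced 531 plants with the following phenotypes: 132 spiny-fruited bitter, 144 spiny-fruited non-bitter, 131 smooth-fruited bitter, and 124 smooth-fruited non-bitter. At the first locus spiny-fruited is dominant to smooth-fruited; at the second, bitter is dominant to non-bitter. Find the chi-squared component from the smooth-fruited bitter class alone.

0.023

A dihybrid testcross with independent assortment gives a 1:1:1:1 ratio.
Total ratio parts = 4. Expected numbers out of 531:
  spiny-fruited bitter: 531 × 1/4 = 132.75
  spiny-fruited non-bitter: 531 × 1/4 = 132.75
  smooth-fruited bitter: 531 × 1/4 = 132.75
  smooth-fruited non-bitter: 531 × 1/4 = 132.75
Contribution of smooth-fruited bitter: (131 − 132.75)² / 132.75 = 0.0231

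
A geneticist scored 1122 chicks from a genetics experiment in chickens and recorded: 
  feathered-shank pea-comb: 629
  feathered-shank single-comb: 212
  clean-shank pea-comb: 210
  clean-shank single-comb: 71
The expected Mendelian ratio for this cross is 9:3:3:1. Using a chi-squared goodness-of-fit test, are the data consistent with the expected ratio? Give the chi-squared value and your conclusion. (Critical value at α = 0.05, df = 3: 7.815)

0.031; consistent

Expected counts for N = 1122 under a 9:3:3:1 ratio (total parts = 16):
  feathered-shank pea-comb: 1122 × 9/16 = 631.125
  feathered-shank single-comb: 1122 × 3/16 = 210.375
  clean-shank pea-comb: 1122 × 3/16 = 210.375
  clean-shank single-comb: 1122 × 1/16 = 70.125
χ² = Σ (O − E)² / E
  feathered-shank pea-comb: (629 − 631.125)² / 631.125 = 0.0072
  feathered-shank single-comb: (212 − 210.375)² / 210.375 = 0.0126
  clean-shank pea-comb: (210 − 210.375)² / 210.375 = 0.0007
  clean-shank single-comb: (71 − 70.125)² / 70.125 = 0.0109
χ² = 0.0072 + 0.0126 + 0.0007 + 0.0109 = 0.0314 ≈ 0.031
Degrees of freedom = 4 − 1 = 3; critical value at α = 0.05 is 7.815.
Since 0.031 < 7.815, we fail to reject the null hypothesis — the data are consistent with the 9:3:3:1 ratio.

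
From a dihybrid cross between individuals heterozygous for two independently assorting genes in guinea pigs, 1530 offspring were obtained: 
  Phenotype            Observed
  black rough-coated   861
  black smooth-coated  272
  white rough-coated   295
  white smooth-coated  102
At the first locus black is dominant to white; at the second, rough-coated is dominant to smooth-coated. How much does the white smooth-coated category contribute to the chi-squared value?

A dihybrid F₂ with independent assortment and complete dominance at both loci gives a 9:3:3:1 phenotypic ratio.
Expected counts for N = 1530 under a 9:3:3:1 ratio (total parts = 16):
  black rough-coated: 1530 × 9/16 = 860.625
  black smooth-coated: 1530 × 3/16 = 286.875
  white rough-coated: 1530 × 3/16 = 286.875
  white smooth-coated: 1530 × 1/16 = 95.625
Contribution of white smooth-coated: (102 − 95.625)² / 95.625 = 0.4250

0.425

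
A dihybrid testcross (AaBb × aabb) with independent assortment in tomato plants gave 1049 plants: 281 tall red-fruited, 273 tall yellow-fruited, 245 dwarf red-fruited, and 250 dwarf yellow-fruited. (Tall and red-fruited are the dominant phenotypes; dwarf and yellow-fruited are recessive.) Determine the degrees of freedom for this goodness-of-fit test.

A dihybrid testcross with independent assortment gives a 1:1:1:1 ratio.
A goodness-of-fit test with 4 phenotype classes has df = 4 − 1 = 3.

3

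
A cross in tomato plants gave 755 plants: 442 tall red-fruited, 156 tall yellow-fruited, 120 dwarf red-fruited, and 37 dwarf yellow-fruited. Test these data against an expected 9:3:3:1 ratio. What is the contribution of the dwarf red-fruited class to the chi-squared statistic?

Total ratio parts = 16. Expected numbers out of 755:
  tall red-fruited: 755 × 9/16 = 424.6875
  tall yellow-fruited: 755 × 3/16 = 141.5625
  dwarf red-fruited: 755 × 3/16 = 141.5625
  dwarf yellow-fruited: 755 × 1/16 = 47.1875
Contribution of dwarf red-fruited: (120 − 141.5625)² / 141.5625 = 3.2844

3.284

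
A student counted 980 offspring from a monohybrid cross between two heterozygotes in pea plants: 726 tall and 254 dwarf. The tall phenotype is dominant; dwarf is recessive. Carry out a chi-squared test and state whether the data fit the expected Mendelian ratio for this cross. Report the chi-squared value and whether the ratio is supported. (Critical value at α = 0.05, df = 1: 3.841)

0.441; consistent

For a monohybrid cross between heterozygotes with complete dominance, the expected phenotypic ratio is 3:1.
Under the 3:1 hypothesis (Σ ratio = 4, N = 980):
  tall: 980 × 3/4 = 735
  dwarf: 980 × 1/4 = 245
χ² = Σ (O − E)² / E
  tall: (726 − 735)² / 735 = 0.1102
  dwarf: (254 − 245)² / 245 = 0.3306
χ² = 0.1102 + 0.3306 = 0.4408 ≈ 0.441
Degrees of freedom = 2 − 1 = 1; critical value at α = 0.05 is 3.841.
Since 0.441 < 3.841, we fail to reject the null hypothesis — the data are consistent with the 3:1 ratio.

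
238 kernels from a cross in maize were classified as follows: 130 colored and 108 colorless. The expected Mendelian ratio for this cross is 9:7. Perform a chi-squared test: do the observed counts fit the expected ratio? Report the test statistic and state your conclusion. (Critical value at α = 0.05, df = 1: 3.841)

0.256; consistent

Under the 9:7 hypothesis (Σ ratio = 16, N = 238):
  colored: 238 × 9/16 = 133.875
  colorless: 238 × 7/16 = 104.125
χ² = Σ (O − E)² / E
  colored: (130 − 133.875)² / 133.875 = 0.1122
  colorless: (108 − 104.125)² / 104.125 = 0.1442
χ² = 0.1122 + 0.1442 = 0.2564 ≈ 0.256
Degrees of freedom = 2 − 1 = 1; critical value at α = 0.05 is 3.841.
Since 0.256 < 3.841, we fail to reject the null hypothesis — the data are consistent with the 9:7 ratio.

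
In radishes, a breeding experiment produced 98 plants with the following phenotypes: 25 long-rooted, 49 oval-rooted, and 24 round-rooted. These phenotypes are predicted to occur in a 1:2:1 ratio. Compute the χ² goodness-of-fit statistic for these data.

Expected counts for N = 98 under a 1:2:1 ratio (total parts = 4):
  long-rooted: 98 × 1/4 = 24.5
  oval-rooted: 98 × 2/4 = 49
  round-rooted: 98 × 1/4 = 24.5
χ² = Σ (O − E)² / E
  long-rooted: (25 − 24.5)² / 24.5 = 0.0102
  oval-rooted: (49 − 49)² / 49 = 0.0000
  round-rooted: (24 − 24.5)² / 24.5 = 0.0102
χ² = 0.0102 + 0.0000 + 0.0102 = 0.0204 ≈ 0.020

0.020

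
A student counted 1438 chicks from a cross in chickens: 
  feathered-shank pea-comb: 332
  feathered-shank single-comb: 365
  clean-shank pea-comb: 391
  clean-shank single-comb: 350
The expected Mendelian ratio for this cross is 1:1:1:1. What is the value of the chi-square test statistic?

5.199

The 1:1:1:1 ratio has 4 parts, so with N = 1438 the expected counts are:
  feathered-shank pea-comb: 1438 × 1/4 = 359.5
  feathered-shank single-comb: 1438 × 1/4 = 359.5
  clean-shank pea-comb: 1438 × 1/4 = 359.5
  clean-shank single-comb: 1438 × 1/4 = 359.5
χ² = Σ (O − E)² / E
  feathered-shank pea-comb: (332 − 359.5)² / 359.5 = 2.1036
  feathered-shank single-comb: (365 − 359.5)² / 359.5 = 0.0841
  clean-shank pea-comb: (391 − 359.5)² / 359.5 = 2.7601
  clean-shank single-comb: (350 − 359.5)² / 359.5 = 0.2510
χ² = 2.1036 + 0.0841 + 2.7601 + 0.2510 = 5.1988 ≈ 5.199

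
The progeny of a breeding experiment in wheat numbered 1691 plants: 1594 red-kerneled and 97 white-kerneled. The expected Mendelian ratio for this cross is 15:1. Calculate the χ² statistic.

Expected counts for N = 1691 under a 15:1 ratio (total parts = 16):
  red-kerneled: 1691 × 15/16 = 1585.3125
  white-kerneled: 1691 × 1/16 = 105.6875
χ² = Σ (O − E)² / E
  red-kerneled: (1594 − 1585.3125)² / 1585.3125 = 0.0476
  white-kerneled: (97 − 105.6875)² / 105.6875 = 0.7141
χ² = 0.0476 + 0.7141 = 0.7617 ≈ 0.762

0.762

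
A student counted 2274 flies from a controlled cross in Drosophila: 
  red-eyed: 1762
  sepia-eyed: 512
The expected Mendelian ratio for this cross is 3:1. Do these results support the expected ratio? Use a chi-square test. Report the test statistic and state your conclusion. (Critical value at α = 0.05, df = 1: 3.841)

The 3:1 ratio has 4 parts, so with N = 2274 the expected counts are:
  red-eyed: 2274 × 3/4 = 1705.5
  sepia-eyed: 2274 × 1/4 = 568.5
χ² = Σ (O − E)² / E
  red-eyed: (1762 − 1705.5)² / 1705.5 = 1.8717
  sepia-eyed: (512 − 568.5)² / 568.5 = 5.6152
χ² = 1.8717 + 5.6152 = 7.4869 ≈ 7.487
Degrees of freedom = 2 − 1 = 1; critical value at α = 0.05 is 3.841.
Since 7.487 > 3.841, we reject the null hypothesis — the data do not fit the 3:1 ratio.

7.487; not consistent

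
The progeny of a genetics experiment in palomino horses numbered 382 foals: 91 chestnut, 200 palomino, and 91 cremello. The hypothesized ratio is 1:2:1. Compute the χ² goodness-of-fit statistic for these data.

0.848

Total ratio parts = 4. Expected numbers out of 382:
  chestnut: 382 × 1/4 = 95.5
  palomino: 382 × 2/4 = 191
  cremello: 382 × 1/4 = 95.5
χ² = Σ (O − E)² / E
  chestnut: (91 − 95.5)² / 95.5 = 0.2120
  palomino: (200 − 191)² / 191 = 0.4241
  cremello: (91 − 95.5)² / 95.5 = 0.2120
χ² = 0.2120 + 0.4241 + 0.2120 = 0.8481 ≈ 0.848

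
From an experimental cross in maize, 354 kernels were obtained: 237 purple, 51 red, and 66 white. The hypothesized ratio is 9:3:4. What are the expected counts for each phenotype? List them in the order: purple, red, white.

199.125, 66.375, 88.5

The 9:3:4 ratio has 16 parts, so with N = 354 the expected counts are:
  purple: 354 × 9/16 = 199.125
  red: 354 × 3/16 = 66.375
  white: 354 × 4/16 = 88.5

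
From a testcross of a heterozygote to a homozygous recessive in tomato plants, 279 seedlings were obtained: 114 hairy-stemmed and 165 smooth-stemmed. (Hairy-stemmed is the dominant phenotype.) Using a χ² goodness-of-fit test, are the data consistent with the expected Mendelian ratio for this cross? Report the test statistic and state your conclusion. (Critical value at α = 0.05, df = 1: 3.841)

9.323; not consistent

A testcross of a heterozygote (Aa × aa) gives a 1:1 phenotypic ratio.
Under the 1:1 hypothesis (Σ ratio = 2, N = 279):
  hairy-stemmed: 279 × 1/2 = 139.5
  smooth-stemmed: 279 × 1/2 = 139.5
χ² = Σ (O − E)² / E
  hairy-stemmed: (114 − 139.5)² / 139.5 = 4.6613
  smooth-stemmed: (165 − 139.5)² / 139.5 = 4.6613
χ² = 4.6613 + 4.6613 = 9.3226 ≈ 9.323
Degrees of freedom = 2 − 1 = 1; critical value at α = 0.05 is 3.841.
Since 9.323 > 3.841, we reject the null hypothesis — the data do not fit the 1:1 ratio.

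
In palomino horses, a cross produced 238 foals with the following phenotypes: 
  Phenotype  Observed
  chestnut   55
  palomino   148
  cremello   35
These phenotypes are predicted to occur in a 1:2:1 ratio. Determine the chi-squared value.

17.496

The 1:2:1 ratio has 4 parts, so with N = 238 the expected counts are:
  chestnut: 238 × 1/4 = 59.5
  palomino: 238 × 2/4 = 119
  cremello: 238 × 1/4 = 59.5
χ² = Σ (O − E)² / E
  chestnut: (55 − 59.5)² / 59.5 = 0.3403
  palomino: (148 − 119)² / 119 = 7.0672
  cremello: (35 − 59.5)² / 59.5 = 10.0882
χ² = 0.3403 + 7.0672 + 10.0882 = 17.4957 ≈ 17.496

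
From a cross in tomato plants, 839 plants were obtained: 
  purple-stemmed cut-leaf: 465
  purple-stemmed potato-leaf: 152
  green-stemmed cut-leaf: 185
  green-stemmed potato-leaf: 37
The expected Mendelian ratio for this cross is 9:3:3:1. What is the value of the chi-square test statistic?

9.699

Under the 9:3:3:1 hypothesis (Σ ratio = 16, N = 839):
  purple-stemmed cut-leaf: 839 × 9/16 = 471.9375
  purple-stemmed potato-leaf: 839 × 3/16 = 157.3125
  green-stemmed cut-leaf: 839 × 3/16 = 157.3125
  green-stemmed potato-leaf: 839 × 1/16 = 52.4375
χ² = Σ (O − E)² / E
  purple-stemmed cut-leaf: (465 − 471.9375)² / 471.9375 = 0.1020
  purple-stemmed potato-leaf: (152 − 157.3125)² / 157.3125 = 0.1794
  green-stemmed cut-leaf: (185 − 157.3125)² / 157.3125 = 4.8731
  green-stemmed potato-leaf: (37 − 52.4375)² / 52.4375 = 4.5448
χ² = 0.1020 + 0.1794 + 4.8731 + 4.5448 = 9.6993 ≈ 9.699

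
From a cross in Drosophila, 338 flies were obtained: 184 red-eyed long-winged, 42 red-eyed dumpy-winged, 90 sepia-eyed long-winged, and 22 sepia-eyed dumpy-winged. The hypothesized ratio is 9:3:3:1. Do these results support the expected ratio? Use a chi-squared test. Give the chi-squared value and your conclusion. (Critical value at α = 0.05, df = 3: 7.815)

18.629; not consistent

Total ratio parts = 16. Expected numbers out of 338:
  red-eyed long-winged: 338 × 9/16 = 190.125
  red-eyed dumpy-winged: 338 × 3/16 = 63.375
  sepia-eyed long-winged: 338 × 3/16 = 63.375
  sepia-eyed dumpy-winged: 338 × 1/16 = 21.125
χ² = Σ (O − E)² / E
  red-eyed long-winged: (184 − 190.125)² / 190.125 = 0.1973
  red-eyed dumpy-winged: (42 − 63.375)² / 63.375 = 7.2093
  sepia-eyed long-winged: (90 − 63.375)² / 63.375 = 11.1857
  sepia-eyed dumpy-winged: (22 − 21.125)² / 21.125 = 0.0362
χ² = 0.1973 + 7.2093 + 11.1857 + 0.0362 = 18.6285 ≈ 18.629
Degrees of freedom = 4 − 1 = 3; critical value at α = 0.05 is 7.815.
Since 18.629 > 7.815, we reject the null hypothesis — the data do not fit the 9:3:3:1 ratio.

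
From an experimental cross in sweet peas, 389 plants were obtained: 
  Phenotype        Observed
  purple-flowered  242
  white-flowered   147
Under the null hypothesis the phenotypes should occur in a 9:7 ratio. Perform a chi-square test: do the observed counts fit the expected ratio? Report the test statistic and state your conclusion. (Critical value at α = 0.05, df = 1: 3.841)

Expected counts for N = 389 under a 9:7 ratio (total parts = 16):
  purple-flowered: 389 × 9/16 = 218.8125
  white-flowered: 389 × 7/16 = 170.1875
χ² = Σ (O − E)² / E
  purple-flowered: (242 − 218.8125)² / 218.8125 = 2.4572
  white-flowered: (147 − 170.1875)² / 170.1875 = 3.1592
χ² = 2.4572 + 3.1592 = 5.6164 ≈ 5.616
Degrees of freedom = 2 − 1 = 1; critical value at α = 0.05 is 3.841.
Since 5.616 > 3.841, we reject the null hypothesis — the data do not fit the 9:7 ratio.

5.616; not consistent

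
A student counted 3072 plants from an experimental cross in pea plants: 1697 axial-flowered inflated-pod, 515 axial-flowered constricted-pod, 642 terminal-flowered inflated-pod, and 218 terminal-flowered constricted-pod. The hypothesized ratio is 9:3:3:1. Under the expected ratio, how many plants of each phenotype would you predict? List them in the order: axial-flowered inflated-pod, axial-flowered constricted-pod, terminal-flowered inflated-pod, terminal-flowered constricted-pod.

1728, 576, 576, 192

Total ratio parts = 16. Expected numbers out of 3072:
  axial-flowered inflated-pod: 3072 × 9/16 = 1728
  axial-flowered constricted-pod: 3072 × 3/16 = 576
  terminal-flowered inflated-pod: 3072 × 3/16 = 576
  terminal-flowered constricted-pod: 3072 × 1/16 = 192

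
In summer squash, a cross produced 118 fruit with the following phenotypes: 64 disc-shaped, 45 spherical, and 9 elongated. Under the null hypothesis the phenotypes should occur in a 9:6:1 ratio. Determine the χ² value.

0.456

Expected counts for N = 118 under a 9:6:1 ratio (total parts = 16):
  disc-shaped: 118 × 9/16 = 66.375
  spherical: 118 × 6/16 = 44.25
  elongated: 118 × 1/16 = 7.375
χ² = Σ (O − E)² / E
  disc-shaped: (64 − 66.375)² / 66.375 = 0.0850
  spherical: (45 − 44.25)² / 44.25 = 0.0127
  elongated: (9 − 7.375)² / 7.375 = 0.3581
χ² = 0.0850 + 0.0127 + 0.3581 = 0.4558 ≈ 0.456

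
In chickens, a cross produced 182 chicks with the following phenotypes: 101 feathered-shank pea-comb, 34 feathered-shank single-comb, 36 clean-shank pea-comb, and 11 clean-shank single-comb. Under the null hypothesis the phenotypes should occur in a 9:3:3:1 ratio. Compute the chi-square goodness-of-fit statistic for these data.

The 9:3:3:1 ratio has 16 parts, so with N = 182 the expected counts are:
  feathered-shank pea-comb: 182 × 9/16 = 102.375
  feathered-shank single-comb: 182 × 3/16 = 34.125
  clean-shank pea-comb: 182 × 3/16 = 34.125
  clean-shank single-comb: 182 × 1/16 = 11.375
χ² = Σ (O − E)² / E
  feathered-shank pea-comb: (101 − 102.375)² / 102.375 = 0.0185
  feathered-shank single-comb: (34 − 34.125)² / 34.125 = 0.0005
  clean-shank pea-comb: (36 − 34.125)² / 34.125 = 0.1030
  clean-shank single-comb: (11 − 11.375)² / 11.375 = 0.0124
χ² = 0.0185 + 0.0005 + 0.1030 + 0.0124 = 0.1344 ≈ 0.134

0.134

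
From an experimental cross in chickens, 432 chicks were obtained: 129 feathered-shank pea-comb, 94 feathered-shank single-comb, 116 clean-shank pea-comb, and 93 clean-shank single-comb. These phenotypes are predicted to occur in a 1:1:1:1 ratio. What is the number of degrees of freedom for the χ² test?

3

A goodness-of-fit test with 4 phenotype classes has df = 4 − 1 = 3.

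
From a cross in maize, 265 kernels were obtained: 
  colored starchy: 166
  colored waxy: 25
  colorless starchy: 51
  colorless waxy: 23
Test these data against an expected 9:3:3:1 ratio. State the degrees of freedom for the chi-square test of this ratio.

3

A goodness-of-fit test with 4 phenotype classes has df = 4 − 1 = 3.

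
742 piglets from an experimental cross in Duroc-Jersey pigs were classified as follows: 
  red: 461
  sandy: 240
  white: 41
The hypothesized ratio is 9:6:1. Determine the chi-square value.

Expected counts for N = 742 under a 9:6:1 ratio (total parts = 16):
  red: 742 × 9/16 = 417.375
  sandy: 742 × 6/16 = 278.25
  white: 742 × 1/16 = 46.375
χ² = Σ (O − E)² / E
  red: (461 − 417.375)² / 417.375 = 4.5598
  sandy: (240 − 278.25)² / 278.25 = 5.2581
  white: (41 − 46.375)² / 46.375 = 0.6230
χ² = 4.5598 + 5.2581 + 0.6230 = 10.4409 ≈ 10.441

10.441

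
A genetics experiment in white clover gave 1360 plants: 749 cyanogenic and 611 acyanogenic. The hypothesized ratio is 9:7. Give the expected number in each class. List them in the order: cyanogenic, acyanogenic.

The 9:7 ratio has 16 parts, so with N = 1360 the expected counts are:
  cyanogenic: 1360 × 9/16 = 765
  acyanogenic: 1360 × 7/16 = 595

765, 595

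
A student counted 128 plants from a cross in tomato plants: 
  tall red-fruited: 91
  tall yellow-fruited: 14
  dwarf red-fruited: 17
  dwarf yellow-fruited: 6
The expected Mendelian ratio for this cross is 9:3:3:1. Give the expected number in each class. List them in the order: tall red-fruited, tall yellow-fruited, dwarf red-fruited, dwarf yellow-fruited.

72, 24, 24, 8

Under the 9:3:3:1 hypothesis (Σ ratio = 16, N = 128):
  tall red-fruited: 128 × 9/16 = 72
  tall yellow-fruited: 128 × 3/16 = 24
  dwarf red-fruited: 128 × 3/16 = 24
  dwarf yellow-fruited: 128 × 1/16 = 8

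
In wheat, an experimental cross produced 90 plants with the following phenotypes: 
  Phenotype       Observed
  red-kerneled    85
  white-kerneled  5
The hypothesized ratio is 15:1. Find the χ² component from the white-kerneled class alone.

Total ratio parts = 16. Expected numbers out of 90:
  red-kerneled: 90 × 15/16 = 84.375
  white-kerneled: 90 × 1/16 = 5.625
Contribution of white-kerneled: (5 − 5.625)² / 5.625 = 0.0694

0.069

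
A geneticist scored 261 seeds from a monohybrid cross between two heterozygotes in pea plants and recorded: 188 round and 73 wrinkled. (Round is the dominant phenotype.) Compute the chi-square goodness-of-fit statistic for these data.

For a monohybrid cross between heterozygotes with complete dominance, the expected phenotypic ratio is 3:1.
Under the 3:1 hypothesis (Σ ratio = 4, N = 261):
  round: 261 × 3/4 = 195.75
  wrinkled: 261 × 1/4 = 65.25
χ² = Σ (O − E)² / E
  round: (188 − 195.75)² / 195.75 = 0.3068
  wrinkled: (73 − 65.25)² / 65.25 = 0.9205
χ² = 0.3068 + 0.9205 = 1.2273 ≈ 1.227

1.227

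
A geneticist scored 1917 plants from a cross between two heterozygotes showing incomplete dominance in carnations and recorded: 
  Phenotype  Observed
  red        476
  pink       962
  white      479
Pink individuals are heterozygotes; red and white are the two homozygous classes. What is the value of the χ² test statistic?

With incomplete dominance, a heterozygote × heterozygote cross gives a 1:2:1 phenotypic ratio.
Expected counts for N = 1917 under a 1:2:1 ratio (total parts = 4):
  red: 1917 × 1/4 = 479.25
  pink: 1917 × 2/4 = 958.5
  white: 1917 × 1/4 = 479.25
χ² = Σ (O − E)² / E
  red: (476 − 479.25)² / 479.25 = 0.0220
  pink: (962 − 958.5)² / 958.5 = 0.0128
  white: (479 − 479.25)² / 479.25 = 0.0001
χ² = 0.0220 + 0.0128 + 0.0001 = 0.0349 ≈ 0.035

0.035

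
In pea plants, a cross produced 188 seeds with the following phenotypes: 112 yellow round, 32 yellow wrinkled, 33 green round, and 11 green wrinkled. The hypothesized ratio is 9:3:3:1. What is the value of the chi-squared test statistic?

Expected counts for N = 188 under a 9:3:3:1 ratio (total parts = 16):
  yellow round: 188 × 9/16 = 105.75
  yellow wrinkled: 188 × 3/16 = 35.25
  green round: 188 × 3/16 = 35.25
  green wrinkled: 188 × 1/16 = 11.75
χ² = Σ (O − E)² / E
  yellow round: (112 − 105.75)² / 105.75 = 0.3694
  yellow wrinkled: (32 − 35.25)² / 35.25 = 0.2996
  green round: (33 − 35.25)² / 35.25 = 0.1436
  green wrinkled: (11 − 11.75)² / 11.75 = 0.0479
χ² = 0.3694 + 0.2996 + 0.1436 + 0.0479 = 0.8605 ≈ 0.861

0.861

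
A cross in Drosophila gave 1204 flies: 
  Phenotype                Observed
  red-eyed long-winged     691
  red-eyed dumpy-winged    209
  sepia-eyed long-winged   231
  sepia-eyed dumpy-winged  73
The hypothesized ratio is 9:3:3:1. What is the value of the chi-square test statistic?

Total ratio parts = 16. Expected numbers out of 1204:
  red-eyed long-winged: 1204 × 9/16 = 677.25
  red-eyed dumpy-winged: 1204 × 3/16 = 225.75
  sepia-eyed long-winged: 1204 × 3/16 = 225.75
  sepia-eyed dumpy-winged: 1204 × 1/16 = 75.25
χ² = Σ (O − E)² / E
  red-eyed long-winged: (691 − 677.25)² / 677.25 = 0.2792
  red-eyed dumpy-winged: (209 − 225.75)² / 225.75 = 1.2428
  sepia-eyed long-winged: (231 − 225.75)² / 225.75 = 0.1221
  sepia-eyed dumpy-winged: (73 − 75.25)² / 75.25 = 0.0673
χ² = 0.2792 + 1.2428 + 0.1221 + 0.0673 = 1.7114 ≈ 1.711

1.711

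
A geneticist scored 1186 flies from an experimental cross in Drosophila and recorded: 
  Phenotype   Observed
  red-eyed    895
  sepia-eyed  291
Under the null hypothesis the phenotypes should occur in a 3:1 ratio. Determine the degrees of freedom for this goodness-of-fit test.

1

A goodness-of-fit test with 2 phenotype classes has df = 2 − 1 = 1.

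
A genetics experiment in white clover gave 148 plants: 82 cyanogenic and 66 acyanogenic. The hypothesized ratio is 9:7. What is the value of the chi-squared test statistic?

0.043

The 9:7 ratio has 16 parts, so with N = 148 the expected counts are:
  cyanogenic: 148 × 9/16 = 83.25
  acyanogenic: 148 × 7/16 = 64.75
χ² = Σ (O − E)² / E
  cyanogenic: (82 − 83.25)² / 83.25 = 0.0188
  acyanogenic: (66 − 64.75)² / 64.75 = 0.0241
χ² = 0.0188 + 0.0241 = 0.0429 ≈ 0.043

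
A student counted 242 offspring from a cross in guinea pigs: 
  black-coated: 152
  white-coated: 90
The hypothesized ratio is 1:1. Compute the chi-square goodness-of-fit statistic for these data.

Under the 1:1 hypothesis (Σ ratio = 2, N = 242):
  black-coated: 242 × 1/2 = 121
  white-coated: 242 × 1/2 = 121
χ² = Σ (O − E)² / E
  black-coated: (152 − 121)² / 121 = 7.9421
  white-coated: (90 − 121)² / 121 = 7.9421
χ² = 7.9421 + 7.9421 = 15.8842 ≈ 15.884

15.884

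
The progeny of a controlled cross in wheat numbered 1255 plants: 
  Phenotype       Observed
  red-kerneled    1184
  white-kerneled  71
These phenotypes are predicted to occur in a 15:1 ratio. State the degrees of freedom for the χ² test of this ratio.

1

A goodness-of-fit test with 2 phenotype classes has df = 2 − 1 = 1.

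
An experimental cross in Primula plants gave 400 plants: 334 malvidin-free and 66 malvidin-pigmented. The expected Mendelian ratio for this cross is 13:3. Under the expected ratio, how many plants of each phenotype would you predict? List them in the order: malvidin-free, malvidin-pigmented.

325, 75

Expected counts for N = 400 under a 13:3 ratio (total parts = 16):
  malvidin-free: 400 × 13/16 = 325
  malvidin-pigmented: 400 × 3/16 = 75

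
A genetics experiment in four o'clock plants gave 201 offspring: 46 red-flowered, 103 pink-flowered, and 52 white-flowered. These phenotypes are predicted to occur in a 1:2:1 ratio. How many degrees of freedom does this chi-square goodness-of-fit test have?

2

A goodness-of-fit test with 3 phenotype classes has df = 3 − 1 = 2.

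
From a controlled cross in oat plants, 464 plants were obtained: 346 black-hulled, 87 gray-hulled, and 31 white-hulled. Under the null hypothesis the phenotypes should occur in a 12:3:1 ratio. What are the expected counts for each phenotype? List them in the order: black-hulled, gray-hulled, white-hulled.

348, 87, 29

The 12:3:1 ratio has 16 parts, so with N = 464 the expected counts are:
  black-hulled: 464 × 12/16 = 348
  gray-hulled: 464 × 3/16 = 87
  white-hulled: 464 × 1/16 = 29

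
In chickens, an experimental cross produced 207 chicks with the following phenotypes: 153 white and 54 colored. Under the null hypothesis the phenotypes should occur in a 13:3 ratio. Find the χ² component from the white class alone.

Total ratio parts = 16. Expected numbers out of 207:
  white: 207 × 13/16 = 168.1875
  colored: 207 × 3/16 = 38.8125
Contribution of white: (153 − 168.1875)² / 168.1875 = 1.3714

1.371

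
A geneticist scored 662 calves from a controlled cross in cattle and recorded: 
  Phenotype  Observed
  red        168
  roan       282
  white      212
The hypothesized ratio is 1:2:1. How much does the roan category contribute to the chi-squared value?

7.254

Total ratio parts = 4. Expected numbers out of 662:
  red: 662 × 1/4 = 165.5
  roan: 662 × 2/4 = 331
  white: 662 × 1/4 = 165.5
Contribution of roan: (282 − 331)² / 331 = 7.2538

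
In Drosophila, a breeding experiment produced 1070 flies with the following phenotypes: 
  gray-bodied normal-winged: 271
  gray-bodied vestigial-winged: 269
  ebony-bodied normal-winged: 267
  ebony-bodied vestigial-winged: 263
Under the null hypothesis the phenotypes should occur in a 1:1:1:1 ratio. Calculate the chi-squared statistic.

Under the 1:1:1:1 hypothesis (Σ ratio = 4, N = 1070):
  gray-bodied normal-winged: 1070 × 1/4 = 267.5
  gray-bodied vestigial-winged: 1070 × 1/4 = 267.5
  ebony-bodied normal-winged: 1070 × 1/4 = 267.5
  ebony-bodied vestigial-winged: 1070 × 1/4 = 267.5
χ² = Σ (O − E)² / E
  gray-bodied normal-winged: (271 − 267.5)² / 267.5 = 0.0458
  gray-bodied vestigial-winged: (269 − 267.5)² / 267.5 = 0.0084
  ebony-bodied normal-winged: (267 − 267.5)² / 267.5 = 0.0009
  ebony-bodied vestigial-winged: (263 − 267.5)² / 267.5 = 0.0757
χ² = 0.0458 + 0.0084 + 0.0009 + 0.0757 = 0.1308 ≈ 0.131

0.131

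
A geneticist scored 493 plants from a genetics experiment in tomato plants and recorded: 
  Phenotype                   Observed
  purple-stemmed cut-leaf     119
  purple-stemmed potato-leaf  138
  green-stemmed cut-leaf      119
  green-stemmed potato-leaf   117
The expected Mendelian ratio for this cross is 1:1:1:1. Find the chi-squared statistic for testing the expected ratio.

2.375

The 1:1:1:1 ratio has 4 parts, so with N = 493 the expected counts are:
  purple-stemmed cut-leaf: 493 × 1/4 = 123.25
  purple-stemmed potato-leaf: 493 × 1/4 = 123.25
  green-stemmed cut-leaf: 493 × 1/4 = 123.25
  green-stemmed potato-leaf: 493 × 1/4 = 123.25
χ² = Σ (O − E)² / E
  purple-stemmed cut-leaf: (119 − 123.25)² / 123.25 = 0.1466
  purple-stemmed potato-leaf: (138 − 123.25)² / 123.25 = 1.7652
  green-stemmed cut-leaf: (119 − 123.25)² / 123.25 = 0.1466
  green-stemmed potato-leaf: (117 − 123.25)² / 123.25 = 0.3169
χ² = 0.1466 + 1.7652 + 0.1466 + 0.3169 = 2.3753 ≈ 2.375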